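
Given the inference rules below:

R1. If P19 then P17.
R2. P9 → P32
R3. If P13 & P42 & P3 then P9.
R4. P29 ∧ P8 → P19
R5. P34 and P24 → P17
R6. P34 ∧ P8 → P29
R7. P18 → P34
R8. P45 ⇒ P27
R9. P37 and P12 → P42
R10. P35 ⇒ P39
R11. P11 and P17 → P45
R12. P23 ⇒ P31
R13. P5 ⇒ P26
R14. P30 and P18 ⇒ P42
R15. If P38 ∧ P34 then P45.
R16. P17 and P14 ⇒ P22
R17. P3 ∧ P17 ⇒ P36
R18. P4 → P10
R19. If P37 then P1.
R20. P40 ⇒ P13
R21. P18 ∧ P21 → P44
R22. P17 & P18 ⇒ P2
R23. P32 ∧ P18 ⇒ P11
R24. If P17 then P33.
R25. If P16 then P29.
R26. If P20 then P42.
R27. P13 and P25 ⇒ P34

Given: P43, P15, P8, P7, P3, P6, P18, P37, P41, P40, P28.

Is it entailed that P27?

No

Forward chaining from the given facts derives: P34, P1, P13, P29, P19, P17, P36, P2, P33.
The only rule concluding P27 is R8, which needs P45; that is never established.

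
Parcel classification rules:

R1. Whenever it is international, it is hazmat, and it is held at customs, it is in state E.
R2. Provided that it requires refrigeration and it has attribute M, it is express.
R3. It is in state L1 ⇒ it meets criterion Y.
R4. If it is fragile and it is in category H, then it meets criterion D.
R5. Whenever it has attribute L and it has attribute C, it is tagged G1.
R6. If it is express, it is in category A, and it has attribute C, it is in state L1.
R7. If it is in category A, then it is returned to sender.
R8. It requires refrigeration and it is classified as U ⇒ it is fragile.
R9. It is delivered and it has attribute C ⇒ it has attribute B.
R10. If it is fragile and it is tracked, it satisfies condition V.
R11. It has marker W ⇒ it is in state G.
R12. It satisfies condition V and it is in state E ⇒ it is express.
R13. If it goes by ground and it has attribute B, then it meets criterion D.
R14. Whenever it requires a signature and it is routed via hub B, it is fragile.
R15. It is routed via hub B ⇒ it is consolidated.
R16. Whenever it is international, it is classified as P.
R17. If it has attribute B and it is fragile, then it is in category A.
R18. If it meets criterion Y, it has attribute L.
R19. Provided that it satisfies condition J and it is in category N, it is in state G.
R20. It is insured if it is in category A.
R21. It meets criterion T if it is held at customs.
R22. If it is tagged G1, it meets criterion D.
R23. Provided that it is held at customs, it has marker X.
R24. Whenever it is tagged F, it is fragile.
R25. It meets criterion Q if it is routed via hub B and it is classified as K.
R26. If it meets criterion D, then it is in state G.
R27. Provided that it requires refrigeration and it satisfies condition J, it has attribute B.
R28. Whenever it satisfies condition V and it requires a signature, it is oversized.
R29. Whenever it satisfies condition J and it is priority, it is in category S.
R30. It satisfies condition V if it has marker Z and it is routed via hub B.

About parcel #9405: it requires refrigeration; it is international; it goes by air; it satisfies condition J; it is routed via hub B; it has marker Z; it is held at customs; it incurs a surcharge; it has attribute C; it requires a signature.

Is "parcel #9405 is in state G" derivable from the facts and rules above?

Forward chaining from the given facts derives: is fragile, is consolidated, is classified as P, meets criterion T, has marker X, has attribute B, satisfies condition V, is in category A, is insured, is oversized, is returned to sender.
Rules concluding "it is in state G": R11 needs "it has marker W"; R19 needs "it is in category N"; R26 needs "it meets criterion D" — none of these are established.

No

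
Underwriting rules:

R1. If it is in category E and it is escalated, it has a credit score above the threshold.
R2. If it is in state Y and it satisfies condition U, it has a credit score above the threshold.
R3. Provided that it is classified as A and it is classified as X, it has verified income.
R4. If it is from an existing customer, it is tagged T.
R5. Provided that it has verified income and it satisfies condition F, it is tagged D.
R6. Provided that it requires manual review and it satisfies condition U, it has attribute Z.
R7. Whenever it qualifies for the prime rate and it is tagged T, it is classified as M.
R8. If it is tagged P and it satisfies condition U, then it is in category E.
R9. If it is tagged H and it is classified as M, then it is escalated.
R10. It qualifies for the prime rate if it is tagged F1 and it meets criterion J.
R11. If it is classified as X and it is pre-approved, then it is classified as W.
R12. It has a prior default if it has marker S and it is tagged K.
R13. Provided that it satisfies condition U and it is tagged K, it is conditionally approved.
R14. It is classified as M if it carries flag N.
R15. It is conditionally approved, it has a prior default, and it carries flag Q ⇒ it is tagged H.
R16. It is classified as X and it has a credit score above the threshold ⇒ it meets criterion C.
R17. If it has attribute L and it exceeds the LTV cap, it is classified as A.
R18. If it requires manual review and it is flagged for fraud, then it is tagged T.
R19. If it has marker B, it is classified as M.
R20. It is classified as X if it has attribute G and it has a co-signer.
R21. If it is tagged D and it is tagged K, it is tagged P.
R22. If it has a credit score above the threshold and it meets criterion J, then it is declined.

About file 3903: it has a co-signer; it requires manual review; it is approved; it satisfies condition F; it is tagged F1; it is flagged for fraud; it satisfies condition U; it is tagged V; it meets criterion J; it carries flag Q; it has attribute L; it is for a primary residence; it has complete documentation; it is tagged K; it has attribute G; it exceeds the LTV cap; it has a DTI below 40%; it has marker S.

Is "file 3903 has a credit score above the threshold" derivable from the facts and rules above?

By R10 (it is tagged F1, it meets criterion J): it qualifies for the prime rate.
By R12 (it has marker S, it is tagged K): it has a prior default.
By R13 (it satisfies condition U, it is tagged K): it is conditionally approved.
By R15 (it is conditionally approved, it has a prior default, it carries flag Q): it is tagged H.
By R17 (it has attribute L, it exceeds the LTV cap): it is classified as A.
By R18 (it requires manual review, it is flagged for fraud): it is tagged T.
By R20 (it has attribute G, it has a co-signer): it is classified as X.
By R3 (it is classified as A, it is classified as X): it has verified income.
By R5 (it has verified income, it satisfies condition F): it is tagged D.
By R7 (it qualifies for the prime rate, it is tagged T): it is classified as M.
By R9 (it is tagged H, it is classified as M): it is escalated.
By R21 (it is tagged D, it is tagged K): it is tagged P.
By R8 (it is tagged P, it satisfies condition U): it is in category E.
By R1 (it is in category E, it is escalated): it has a credit score above the threshold.

Yes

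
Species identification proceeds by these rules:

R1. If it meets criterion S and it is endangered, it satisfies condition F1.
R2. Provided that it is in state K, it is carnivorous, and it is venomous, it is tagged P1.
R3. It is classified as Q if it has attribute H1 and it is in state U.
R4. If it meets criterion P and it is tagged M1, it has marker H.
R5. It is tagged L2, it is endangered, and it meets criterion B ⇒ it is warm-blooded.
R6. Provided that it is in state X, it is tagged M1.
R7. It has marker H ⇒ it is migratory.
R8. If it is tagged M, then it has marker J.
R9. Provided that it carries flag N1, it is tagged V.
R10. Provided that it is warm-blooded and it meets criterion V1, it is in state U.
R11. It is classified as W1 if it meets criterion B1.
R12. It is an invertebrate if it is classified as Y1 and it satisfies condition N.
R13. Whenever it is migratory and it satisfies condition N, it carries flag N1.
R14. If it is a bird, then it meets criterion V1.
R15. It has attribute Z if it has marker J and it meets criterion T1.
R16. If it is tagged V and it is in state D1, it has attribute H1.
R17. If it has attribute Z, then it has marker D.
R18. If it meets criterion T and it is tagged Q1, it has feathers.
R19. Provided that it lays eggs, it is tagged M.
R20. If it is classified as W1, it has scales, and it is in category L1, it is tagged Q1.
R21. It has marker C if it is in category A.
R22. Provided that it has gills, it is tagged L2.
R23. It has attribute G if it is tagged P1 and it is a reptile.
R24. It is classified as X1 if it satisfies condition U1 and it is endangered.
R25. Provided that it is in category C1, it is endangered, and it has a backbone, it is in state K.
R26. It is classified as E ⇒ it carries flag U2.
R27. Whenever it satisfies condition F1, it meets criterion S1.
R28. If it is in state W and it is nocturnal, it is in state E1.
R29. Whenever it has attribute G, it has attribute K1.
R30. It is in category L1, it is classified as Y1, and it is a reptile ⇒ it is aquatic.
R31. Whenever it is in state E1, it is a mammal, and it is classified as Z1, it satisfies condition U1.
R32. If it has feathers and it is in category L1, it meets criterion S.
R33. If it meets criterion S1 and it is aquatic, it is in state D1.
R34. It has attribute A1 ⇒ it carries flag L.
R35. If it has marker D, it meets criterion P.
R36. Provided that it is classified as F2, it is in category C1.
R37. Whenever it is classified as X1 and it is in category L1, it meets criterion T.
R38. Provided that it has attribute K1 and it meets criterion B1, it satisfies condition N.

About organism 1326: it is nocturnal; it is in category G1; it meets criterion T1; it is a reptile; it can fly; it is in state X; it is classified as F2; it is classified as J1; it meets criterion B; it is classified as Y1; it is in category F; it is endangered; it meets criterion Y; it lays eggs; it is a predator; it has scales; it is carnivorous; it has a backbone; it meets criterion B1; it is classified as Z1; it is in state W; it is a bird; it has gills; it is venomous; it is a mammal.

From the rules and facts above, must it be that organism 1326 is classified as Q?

Forward chaining from the given facts derives: is tagged M1, is classified as W1, meets criterion V1, is tagged M, is tagged L2, is in state E1, satisfies condition U1, is in category C1, is warm-blooded, has marker J, is in state U, has attribute Z, has marker D, is classified as X1, is in state K, meets criterion P, is tagged P1, has marker H, is migratory, has attribute G, has attribute K1, satisfies condition N, is an invertebrate, carries flag N1, is tagged V.
The only rule concluding "it is classified as Q" is R3, which needs "it has attribute H1"; that is never established.

No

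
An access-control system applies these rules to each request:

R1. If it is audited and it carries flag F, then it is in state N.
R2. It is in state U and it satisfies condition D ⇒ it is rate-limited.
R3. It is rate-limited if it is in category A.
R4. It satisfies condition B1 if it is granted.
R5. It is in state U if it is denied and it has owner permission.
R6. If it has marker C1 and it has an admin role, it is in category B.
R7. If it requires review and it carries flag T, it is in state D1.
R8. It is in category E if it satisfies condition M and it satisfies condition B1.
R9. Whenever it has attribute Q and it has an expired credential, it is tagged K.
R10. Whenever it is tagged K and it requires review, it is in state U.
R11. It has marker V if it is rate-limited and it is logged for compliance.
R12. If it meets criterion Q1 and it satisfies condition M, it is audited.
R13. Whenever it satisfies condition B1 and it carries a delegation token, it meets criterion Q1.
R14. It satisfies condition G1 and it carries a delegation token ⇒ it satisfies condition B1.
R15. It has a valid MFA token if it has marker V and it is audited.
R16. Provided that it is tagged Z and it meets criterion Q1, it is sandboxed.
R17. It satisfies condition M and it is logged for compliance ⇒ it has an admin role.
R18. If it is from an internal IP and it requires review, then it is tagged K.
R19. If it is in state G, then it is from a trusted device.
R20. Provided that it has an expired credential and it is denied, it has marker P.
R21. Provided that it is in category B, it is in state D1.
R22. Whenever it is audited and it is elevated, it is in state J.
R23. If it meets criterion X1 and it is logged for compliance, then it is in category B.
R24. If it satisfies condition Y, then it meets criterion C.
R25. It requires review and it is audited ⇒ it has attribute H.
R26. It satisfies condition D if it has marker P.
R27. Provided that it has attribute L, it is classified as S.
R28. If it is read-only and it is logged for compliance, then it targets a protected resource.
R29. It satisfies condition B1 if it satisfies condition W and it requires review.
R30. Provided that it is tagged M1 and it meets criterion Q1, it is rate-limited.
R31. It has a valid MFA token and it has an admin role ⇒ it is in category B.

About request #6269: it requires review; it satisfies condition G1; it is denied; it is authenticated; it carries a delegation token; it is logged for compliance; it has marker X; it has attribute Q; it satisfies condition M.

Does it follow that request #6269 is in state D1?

No

Forward chaining from the given facts derives: satisfies condition B1, has an admin role, is in category E, meets criterion Q1, is audited, has attribute H.
Rules concluding "it is in state D1": R7 needs "it carries flag T"; R21 needs "it is in category B" — none of these are established.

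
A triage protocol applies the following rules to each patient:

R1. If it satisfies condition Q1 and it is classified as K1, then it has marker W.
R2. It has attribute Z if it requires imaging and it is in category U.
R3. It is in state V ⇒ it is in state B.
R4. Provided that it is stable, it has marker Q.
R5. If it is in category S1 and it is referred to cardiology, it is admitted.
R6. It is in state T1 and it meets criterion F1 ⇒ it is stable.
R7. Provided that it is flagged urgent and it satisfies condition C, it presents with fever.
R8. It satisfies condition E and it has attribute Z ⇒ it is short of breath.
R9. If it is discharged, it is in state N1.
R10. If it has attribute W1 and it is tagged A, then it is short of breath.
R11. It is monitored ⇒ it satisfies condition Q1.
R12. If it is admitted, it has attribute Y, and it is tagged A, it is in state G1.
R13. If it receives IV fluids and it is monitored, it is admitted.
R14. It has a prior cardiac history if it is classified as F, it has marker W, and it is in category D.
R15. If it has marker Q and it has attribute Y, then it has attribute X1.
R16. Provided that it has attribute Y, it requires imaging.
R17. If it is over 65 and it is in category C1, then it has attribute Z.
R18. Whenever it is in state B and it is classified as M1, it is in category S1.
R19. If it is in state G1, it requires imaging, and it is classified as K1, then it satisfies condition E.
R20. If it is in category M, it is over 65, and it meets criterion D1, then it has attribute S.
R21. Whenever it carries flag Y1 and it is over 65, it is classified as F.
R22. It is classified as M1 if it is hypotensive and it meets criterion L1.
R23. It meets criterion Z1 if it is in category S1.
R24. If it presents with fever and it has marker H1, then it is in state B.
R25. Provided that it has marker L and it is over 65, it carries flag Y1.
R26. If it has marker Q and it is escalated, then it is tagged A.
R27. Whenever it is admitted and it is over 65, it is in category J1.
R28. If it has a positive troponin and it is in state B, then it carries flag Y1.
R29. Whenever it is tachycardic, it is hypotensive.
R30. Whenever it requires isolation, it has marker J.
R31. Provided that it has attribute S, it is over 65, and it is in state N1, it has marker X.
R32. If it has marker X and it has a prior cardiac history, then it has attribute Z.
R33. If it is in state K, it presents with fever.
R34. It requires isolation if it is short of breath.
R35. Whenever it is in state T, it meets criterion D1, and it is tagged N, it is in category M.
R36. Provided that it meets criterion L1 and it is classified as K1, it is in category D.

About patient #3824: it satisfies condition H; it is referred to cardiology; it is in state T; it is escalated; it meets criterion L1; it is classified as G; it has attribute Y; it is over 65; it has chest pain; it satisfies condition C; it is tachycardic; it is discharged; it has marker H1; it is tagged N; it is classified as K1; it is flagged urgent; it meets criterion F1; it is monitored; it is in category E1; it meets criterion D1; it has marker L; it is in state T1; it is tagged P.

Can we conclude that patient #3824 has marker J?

By R6 (it is in state T1, it meets criterion F1): it is stable.
By R7 (it is flagged urgent, it satisfies condition C): it presents with fever.
By R9 (it is discharged): it is in state N1.
By R11 (it is monitored): it satisfies condition Q1.
By R16 (it has attribute Y): it requires imaging.
By R24 (it presents with fever, it has marker H1): it is in state B.
By R25 (it has marker L, it is over 65): it carries flag Y1.
By R29 (it is tachycardic): it is hypotensive.
By R35 (it is in state T, it meets criterion D1, it is tagged N): it is in category M.
By R36 (it meets criterion L1, it is classified as K1): it is in category D.
By R1 (it satisfies condition Q1, it is classified as K1): it has marker W.
By R4 (it is stable): it has marker Q.
By R20 (it is in category M, it is over 65, it meets criterion D1): it has attribute S.
By R21 (it carries flag Y1, it is over 65): it is classified as F.
By R22 (it is hypotensive, it meets criterion L1): it is classified as M1.
By R26 (it has marker Q, it is escalated): it is tagged A.
By R31 (it has attribute S, it is over 65, it is in state N1): it has marker X.
By R14 (it is classified as F, it has marker W, it is in category D): it has a prior cardiac history.
By R18 (it is in state B, it is classified as M1): it is in category S1.
By R32 (it has marker X, it has a prior cardiac history): it has attribute Z.
By R5 (it is in category S1, it is referred to cardiology): it is admitted.
By R12 (it is admitted, it has attribute Y, it is tagged A): it is in state G1.
By R19 (it is in state G1, it requires imaging, it is classified as K1): it satisfies condition E.
By R8 (it satisfies condition E, it has attribute Z): it is short of breath.
By R34 (it is short of breath): it requires isolation.
By R30 (it requires isolation): it has marker J.

Yes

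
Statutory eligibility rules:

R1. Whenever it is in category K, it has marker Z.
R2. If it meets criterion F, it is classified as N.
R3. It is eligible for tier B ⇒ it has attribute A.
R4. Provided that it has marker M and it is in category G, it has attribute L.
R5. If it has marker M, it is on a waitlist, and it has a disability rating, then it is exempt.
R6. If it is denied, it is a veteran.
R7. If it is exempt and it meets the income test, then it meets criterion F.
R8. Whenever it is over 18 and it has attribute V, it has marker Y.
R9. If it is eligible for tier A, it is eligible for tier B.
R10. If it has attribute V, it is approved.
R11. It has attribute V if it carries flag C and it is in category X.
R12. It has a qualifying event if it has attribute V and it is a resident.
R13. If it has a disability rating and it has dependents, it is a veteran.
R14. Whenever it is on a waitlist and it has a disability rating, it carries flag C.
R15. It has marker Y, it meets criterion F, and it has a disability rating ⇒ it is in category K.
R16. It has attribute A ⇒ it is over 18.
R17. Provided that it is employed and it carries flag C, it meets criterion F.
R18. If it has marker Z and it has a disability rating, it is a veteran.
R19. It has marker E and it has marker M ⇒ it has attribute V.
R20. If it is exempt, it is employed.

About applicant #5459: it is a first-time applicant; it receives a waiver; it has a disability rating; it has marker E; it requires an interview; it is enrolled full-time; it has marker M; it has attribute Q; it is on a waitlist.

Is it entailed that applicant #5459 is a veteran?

Forward chaining from the given facts derives: is exempt, carries flag C, has attribute V, is employed, is approved, meets criterion F, is classified as N.
Rules concluding "it is a veteran": R6 needs "it is denied"; R13 needs "it has dependents"; R18 needs "it has marker Z" — none of these are established.

No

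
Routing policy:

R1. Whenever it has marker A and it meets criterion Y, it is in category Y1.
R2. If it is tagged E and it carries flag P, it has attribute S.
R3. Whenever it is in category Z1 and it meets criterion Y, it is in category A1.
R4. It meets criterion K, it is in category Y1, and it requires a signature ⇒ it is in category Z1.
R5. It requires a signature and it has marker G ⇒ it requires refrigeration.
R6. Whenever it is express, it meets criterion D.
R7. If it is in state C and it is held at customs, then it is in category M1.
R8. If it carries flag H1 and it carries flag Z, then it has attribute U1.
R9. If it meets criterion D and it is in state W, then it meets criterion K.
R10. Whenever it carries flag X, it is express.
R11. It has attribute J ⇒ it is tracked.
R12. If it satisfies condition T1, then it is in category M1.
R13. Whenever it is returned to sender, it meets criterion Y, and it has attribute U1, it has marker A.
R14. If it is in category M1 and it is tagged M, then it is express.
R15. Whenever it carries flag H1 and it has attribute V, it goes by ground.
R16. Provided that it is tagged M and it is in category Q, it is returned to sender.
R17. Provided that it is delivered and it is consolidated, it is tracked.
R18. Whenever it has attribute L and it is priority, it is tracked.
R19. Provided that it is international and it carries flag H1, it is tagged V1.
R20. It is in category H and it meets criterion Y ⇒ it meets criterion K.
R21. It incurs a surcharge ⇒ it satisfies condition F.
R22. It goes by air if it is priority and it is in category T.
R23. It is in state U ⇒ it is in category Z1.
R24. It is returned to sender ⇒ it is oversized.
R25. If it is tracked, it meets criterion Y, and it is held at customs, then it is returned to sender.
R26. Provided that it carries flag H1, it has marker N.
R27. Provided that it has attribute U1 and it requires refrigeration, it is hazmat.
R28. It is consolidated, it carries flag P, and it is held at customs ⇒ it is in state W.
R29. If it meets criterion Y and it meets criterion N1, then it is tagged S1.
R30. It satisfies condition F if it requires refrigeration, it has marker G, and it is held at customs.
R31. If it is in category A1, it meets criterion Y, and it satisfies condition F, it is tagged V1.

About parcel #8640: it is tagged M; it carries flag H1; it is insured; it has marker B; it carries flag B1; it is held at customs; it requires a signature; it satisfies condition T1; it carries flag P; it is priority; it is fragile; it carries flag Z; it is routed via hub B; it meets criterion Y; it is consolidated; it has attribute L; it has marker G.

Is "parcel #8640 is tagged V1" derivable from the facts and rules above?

By R5 (it requires a signature, it has marker G): it requires refrigeration.
By R8 (it carries flag H1, it carries flag Z): it has attribute U1.
By R12 (it satisfies condition T1): it is in category M1.
By R14 (it is in category M1, it is tagged M): it is express.
By R18 (it has attribute L, it is priority): it is tracked.
By R25 (it is tracked, it meets criterion Y, it is held at customs): it is returned to sender.
By R28 (it is consolidated, it carries flag P, it is held at customs): it is in state W.
By R30 (it requires refrigeration, it has marker G, it is held at customs): it satisfies condition F.
By R6 (it is express): it meets criterion D.
By R9 (it meets criterion D, it is in state W): it meets criterion K.
By R13 (it is returned to sender, it meets criterion Y, it has attribute U1): it has marker A.
By R1 (it has marker A, it meets criterion Y): it is in category Y1.
By R4 (it meets criterion K, it is in category Y1, it requires a signature): it is in category Z1.
By R3 (it is in category Z1, it meets criterion Y): it is in category A1.
By R31 (it is in category A1, it meets criterion Y, it satisfies condition F): it is tagged V1.

Yes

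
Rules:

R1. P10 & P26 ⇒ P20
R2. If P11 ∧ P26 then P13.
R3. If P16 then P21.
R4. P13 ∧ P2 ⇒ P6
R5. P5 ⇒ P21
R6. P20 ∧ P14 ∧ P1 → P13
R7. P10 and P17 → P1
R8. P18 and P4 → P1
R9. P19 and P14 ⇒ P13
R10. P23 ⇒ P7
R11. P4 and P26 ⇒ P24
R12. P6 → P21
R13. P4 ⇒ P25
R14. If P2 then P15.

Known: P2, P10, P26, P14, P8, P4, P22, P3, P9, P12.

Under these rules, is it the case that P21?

Forward chaining from the given facts derives: P20, P24, P25, P15.
Rules concluding P21: R3 needs P16; R5 needs P5; R12 needs P6 — none of these are established.

No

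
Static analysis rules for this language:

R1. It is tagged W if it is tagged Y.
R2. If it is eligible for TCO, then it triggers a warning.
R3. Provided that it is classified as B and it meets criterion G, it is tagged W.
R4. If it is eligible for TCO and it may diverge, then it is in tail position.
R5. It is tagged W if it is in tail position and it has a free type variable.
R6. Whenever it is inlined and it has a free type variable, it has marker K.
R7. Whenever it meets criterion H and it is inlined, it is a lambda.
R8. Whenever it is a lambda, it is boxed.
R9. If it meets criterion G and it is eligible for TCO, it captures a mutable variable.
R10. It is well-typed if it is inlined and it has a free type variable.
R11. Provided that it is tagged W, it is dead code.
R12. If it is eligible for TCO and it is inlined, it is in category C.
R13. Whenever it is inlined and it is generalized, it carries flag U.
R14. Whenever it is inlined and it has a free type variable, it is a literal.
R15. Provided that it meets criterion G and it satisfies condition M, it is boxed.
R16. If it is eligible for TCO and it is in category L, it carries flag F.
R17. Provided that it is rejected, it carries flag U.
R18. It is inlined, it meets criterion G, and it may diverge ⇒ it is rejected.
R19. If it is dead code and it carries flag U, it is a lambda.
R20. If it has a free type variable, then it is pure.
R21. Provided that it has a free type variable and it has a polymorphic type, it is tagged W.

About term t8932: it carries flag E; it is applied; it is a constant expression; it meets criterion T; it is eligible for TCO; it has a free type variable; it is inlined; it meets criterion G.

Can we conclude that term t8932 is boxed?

No

Forward chaining from the given facts derives: triggers a warning, has marker K, captures a mutable variable, is well-typed, is in category C, is a literal, is pure.
Rules concluding "it is boxed": R8 needs "it is a lambda"; R15 needs "it satisfies condition M" — none of these are established.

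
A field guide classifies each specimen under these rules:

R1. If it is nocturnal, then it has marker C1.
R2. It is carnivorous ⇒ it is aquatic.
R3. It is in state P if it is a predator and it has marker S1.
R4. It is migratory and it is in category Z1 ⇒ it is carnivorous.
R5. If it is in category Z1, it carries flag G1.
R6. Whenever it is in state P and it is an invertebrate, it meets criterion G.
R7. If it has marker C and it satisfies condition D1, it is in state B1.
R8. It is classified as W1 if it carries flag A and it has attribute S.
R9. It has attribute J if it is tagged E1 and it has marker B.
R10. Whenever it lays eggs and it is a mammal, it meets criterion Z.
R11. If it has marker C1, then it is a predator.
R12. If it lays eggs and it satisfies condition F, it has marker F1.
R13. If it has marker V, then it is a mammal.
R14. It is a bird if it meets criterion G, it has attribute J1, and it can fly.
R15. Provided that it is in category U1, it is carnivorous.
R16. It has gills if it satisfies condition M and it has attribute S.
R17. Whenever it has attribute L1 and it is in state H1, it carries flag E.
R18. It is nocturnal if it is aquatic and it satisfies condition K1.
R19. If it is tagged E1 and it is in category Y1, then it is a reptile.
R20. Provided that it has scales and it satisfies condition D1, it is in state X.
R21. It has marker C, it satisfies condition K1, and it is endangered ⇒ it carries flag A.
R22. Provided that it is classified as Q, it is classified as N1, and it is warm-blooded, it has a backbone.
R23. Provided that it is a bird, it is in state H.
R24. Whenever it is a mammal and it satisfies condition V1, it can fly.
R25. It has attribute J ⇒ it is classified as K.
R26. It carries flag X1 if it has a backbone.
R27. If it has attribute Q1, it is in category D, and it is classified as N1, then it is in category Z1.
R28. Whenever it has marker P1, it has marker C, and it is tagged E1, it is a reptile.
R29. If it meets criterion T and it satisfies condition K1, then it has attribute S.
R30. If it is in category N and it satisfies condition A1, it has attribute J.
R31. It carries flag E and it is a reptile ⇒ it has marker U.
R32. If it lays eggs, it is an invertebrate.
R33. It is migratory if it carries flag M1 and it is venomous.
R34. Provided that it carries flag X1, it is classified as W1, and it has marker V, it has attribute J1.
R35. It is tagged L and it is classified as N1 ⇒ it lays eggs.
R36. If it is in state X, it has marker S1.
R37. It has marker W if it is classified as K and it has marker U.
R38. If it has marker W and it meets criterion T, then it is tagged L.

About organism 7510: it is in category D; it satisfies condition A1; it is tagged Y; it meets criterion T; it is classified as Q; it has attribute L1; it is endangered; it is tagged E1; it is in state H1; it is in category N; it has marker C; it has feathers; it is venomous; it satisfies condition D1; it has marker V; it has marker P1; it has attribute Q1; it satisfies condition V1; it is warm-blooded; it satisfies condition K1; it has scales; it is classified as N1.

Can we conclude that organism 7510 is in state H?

Forward chaining from the given facts derives: is in state B1, is a mammal, carries flag E, is in state X, carries flag A, has a backbone, can fly, carries flag X1, is in category Z1, is a reptile, has attribute S, has attribute J, has marker U, has marker S1, carries flag G1, is classified as W1, is classified as K, has attribute J1, has marker W, is tagged L, lays eggs, meets criterion Z, is an invertebrate.
The only rule concluding "it is in state H" is R23, which needs "it is a bird"; that is never established.

No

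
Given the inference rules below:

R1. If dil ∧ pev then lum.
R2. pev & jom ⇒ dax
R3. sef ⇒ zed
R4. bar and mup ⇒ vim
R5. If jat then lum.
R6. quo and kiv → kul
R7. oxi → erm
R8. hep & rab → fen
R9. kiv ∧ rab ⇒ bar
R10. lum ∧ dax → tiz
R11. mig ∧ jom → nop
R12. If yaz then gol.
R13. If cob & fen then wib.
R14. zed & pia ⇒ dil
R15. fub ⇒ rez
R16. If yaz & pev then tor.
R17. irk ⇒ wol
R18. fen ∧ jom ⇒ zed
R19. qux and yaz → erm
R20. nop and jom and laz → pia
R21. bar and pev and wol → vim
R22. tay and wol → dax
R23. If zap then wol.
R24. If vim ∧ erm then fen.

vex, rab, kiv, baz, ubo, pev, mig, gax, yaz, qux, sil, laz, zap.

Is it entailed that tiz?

Forward chaining from the given facts derives: bar, gol, tor, erm, wol, vim, fen.
The only rule concluding tiz is R10, which needs lum; that is never established.

No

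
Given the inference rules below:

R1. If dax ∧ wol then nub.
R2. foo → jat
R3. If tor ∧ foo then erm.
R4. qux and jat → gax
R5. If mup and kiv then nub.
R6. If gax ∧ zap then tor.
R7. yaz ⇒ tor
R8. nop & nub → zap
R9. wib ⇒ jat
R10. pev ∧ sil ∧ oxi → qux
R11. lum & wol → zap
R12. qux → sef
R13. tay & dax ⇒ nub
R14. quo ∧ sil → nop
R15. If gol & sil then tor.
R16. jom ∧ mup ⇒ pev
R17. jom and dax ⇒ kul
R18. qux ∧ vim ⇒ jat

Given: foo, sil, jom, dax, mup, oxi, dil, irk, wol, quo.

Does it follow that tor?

nub  (by R1: dax, wol)
jat  (by R2: foo)
nop  (by R14: quo, sil)
pev  (by R16: jom, mup)
zap  (by R8: nop, nub)
qux  (by R10: pev, sil, oxi)
gax  (by R4: qux, jat)
tor  (by R6: gax, zap)

Yes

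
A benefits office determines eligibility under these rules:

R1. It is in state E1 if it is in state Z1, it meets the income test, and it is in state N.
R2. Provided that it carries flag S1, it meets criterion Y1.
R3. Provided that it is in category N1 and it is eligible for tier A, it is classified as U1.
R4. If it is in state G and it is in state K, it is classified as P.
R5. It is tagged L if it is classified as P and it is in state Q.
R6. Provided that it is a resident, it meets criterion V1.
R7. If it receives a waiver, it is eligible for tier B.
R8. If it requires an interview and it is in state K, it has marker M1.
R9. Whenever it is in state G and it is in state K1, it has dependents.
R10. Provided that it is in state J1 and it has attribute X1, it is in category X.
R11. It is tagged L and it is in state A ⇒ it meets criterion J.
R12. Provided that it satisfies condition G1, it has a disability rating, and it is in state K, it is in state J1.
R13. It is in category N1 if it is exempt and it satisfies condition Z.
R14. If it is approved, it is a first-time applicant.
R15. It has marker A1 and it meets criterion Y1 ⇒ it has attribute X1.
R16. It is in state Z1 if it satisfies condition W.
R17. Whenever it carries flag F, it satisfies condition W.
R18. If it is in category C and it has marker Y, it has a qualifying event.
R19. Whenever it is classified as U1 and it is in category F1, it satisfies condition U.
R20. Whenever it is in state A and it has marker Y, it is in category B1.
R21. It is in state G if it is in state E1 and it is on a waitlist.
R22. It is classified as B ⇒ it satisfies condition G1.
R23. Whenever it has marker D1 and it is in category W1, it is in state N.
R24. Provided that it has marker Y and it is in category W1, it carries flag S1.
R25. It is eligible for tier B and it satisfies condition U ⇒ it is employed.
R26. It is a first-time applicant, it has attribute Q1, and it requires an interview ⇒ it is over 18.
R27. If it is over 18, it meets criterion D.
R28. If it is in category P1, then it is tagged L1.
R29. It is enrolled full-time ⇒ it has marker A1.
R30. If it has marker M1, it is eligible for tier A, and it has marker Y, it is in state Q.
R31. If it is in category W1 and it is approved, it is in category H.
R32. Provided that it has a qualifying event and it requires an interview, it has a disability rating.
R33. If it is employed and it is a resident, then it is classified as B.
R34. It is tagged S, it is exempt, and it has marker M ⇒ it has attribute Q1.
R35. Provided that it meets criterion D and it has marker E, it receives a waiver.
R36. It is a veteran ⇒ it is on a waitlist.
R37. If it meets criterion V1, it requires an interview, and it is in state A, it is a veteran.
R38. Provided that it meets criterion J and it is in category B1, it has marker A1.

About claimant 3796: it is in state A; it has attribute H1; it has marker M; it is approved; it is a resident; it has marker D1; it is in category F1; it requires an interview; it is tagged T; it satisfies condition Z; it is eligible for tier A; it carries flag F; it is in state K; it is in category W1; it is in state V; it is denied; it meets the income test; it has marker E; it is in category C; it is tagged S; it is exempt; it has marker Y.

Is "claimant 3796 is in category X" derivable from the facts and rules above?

By R6 (it is a resident): it meets criterion V1.
By R8 (it requires an interview, it is in state K): it has marker M1.
By R13 (it is exempt, it satisfies condition Z): it is in category N1.
By R14 (it is approved): it is a first-time applicant.
By R17 (it carries flag F): it satisfies condition W.
By R18 (it is in category C, it has marker Y): it has a qualifying event.
By R20 (it is in state A, it has marker Y): it is in category B1.
By R23 (it has marker D1, it is in category W1): it is in state N.
By R24 (it has marker Y, it is in category W1): it carries flag S1.
By R30 (it has marker M1, it is eligible for tier A, it has marker Y): it is in state Q.
By R32 (it has a qualifying event, it requires an interview): it has a disability rating.
By R34 (it is tagged S, it is exempt, it has marker M): it has attribute Q1.
By R37 (it meets criterion V1, it requires an interview, it is in state A): it is a veteran.
By R2 (it carries flag S1): it meets criterion Y1.
By R3 (it is in category N1, it is eligible for tier A): it is classified as U1.
By R16 (it satisfies condition W): it is in state Z1.
By R19 (it is classified as U1, it is in category F1): it satisfies condition U.
By R26 (it is a first-time applicant, it has attribute Q1, it requires an interview): it is over 18.
By R27 (it is over 18): it meets criterion D.
By R35 (it meets criterion D, it has marker E): it receives a waiver.
By R36 (it is a veteran): it is on a waitlist.
By R1 (it is in state Z1, it meets the income test, it is in state N): it is in state E1.
By R7 (it receives a waiver): it is eligible for tier B.
By R21 (it is in state E1, it is on a waitlist): it is in state G.
By R25 (it is eligible for tier B, it satisfies condition U): it is employed.
By R33 (it is employed, it is a resident): it is classified as B.
By R4 (it is in state G, it is in state K): it is classified as P.
By R5 (it is classified as P, it is in state Q): it is tagged L.
By R11 (it is tagged L, it is in state A): it meets criterion J.
By R22 (it is classified as B): it satisfies condition G1.
By R38 (it meets criterion J, it is in category B1): it has marker A1.
By R12 (it satisfies condition G1, it has a disability rating, it is in state K): it is in state J1.
By R15 (it has marker A1, it meets criterion Y1): it has attribute X1.
By R10 (it is in state J1, it has attribute X1): it is in category X.

Yes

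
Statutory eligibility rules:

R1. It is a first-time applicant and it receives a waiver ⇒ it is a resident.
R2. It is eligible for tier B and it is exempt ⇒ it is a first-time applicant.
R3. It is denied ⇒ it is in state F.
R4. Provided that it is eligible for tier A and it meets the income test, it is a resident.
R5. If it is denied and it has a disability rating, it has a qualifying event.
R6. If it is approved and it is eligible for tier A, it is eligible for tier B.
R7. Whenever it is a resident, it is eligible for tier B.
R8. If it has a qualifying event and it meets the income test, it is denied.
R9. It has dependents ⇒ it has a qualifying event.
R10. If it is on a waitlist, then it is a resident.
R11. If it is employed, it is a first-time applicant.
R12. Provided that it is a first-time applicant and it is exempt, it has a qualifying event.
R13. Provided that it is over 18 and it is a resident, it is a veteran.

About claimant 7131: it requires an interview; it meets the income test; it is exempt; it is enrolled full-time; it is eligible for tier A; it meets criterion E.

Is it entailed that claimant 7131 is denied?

By R4 (it is eligible for tier A, it meets the income test): it is a resident.
By R7 (it is a resident): it is eligible for tier B.
By R2 (it is eligible for tier B, it is exempt): it is a first-time applicant.
By R12 (it is a first-time applicant, it is exempt): it has a qualifying event.
By R8 (it has a qualifying event, it meets the income test): it is denied.

Yes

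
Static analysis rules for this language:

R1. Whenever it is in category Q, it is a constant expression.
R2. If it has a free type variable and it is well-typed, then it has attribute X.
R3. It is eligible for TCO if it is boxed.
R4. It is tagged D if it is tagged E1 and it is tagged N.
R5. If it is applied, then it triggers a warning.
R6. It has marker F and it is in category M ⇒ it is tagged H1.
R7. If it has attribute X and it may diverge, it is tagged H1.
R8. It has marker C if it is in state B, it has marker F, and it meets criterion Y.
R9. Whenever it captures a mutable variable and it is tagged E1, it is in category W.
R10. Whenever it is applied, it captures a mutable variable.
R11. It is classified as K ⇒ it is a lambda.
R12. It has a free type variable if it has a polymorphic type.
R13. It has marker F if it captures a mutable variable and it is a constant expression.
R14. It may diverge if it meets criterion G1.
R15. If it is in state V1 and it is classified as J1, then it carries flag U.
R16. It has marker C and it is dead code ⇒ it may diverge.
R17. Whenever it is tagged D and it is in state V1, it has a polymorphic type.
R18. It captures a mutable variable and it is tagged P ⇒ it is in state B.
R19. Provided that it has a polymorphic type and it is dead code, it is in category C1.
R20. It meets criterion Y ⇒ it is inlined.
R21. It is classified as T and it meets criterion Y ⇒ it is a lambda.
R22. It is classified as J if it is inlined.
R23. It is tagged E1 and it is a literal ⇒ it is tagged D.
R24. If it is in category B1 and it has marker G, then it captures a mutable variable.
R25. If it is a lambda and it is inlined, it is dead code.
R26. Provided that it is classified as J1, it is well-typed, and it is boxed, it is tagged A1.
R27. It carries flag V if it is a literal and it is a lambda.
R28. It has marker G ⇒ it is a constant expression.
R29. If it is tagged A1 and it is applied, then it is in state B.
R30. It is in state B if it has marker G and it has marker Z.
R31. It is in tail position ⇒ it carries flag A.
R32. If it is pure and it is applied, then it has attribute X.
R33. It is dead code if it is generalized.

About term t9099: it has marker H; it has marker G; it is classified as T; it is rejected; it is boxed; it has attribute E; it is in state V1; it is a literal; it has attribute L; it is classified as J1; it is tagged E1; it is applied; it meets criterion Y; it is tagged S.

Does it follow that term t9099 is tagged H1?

Forward chaining from the given facts derives: is eligible for TCO, triggers a warning, captures a mutable variable, carries flag U, is inlined, is a lambda, is classified as J, is tagged D, is dead code, carries flag V, is a constant expression, is in category W, has marker F, has a polymorphic type, is in category C1, has a free type variable.
Rules concluding "it is tagged H1": R6 needs "it is in category M"; R7 needs "it has attribute X" — none of these are established.

No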